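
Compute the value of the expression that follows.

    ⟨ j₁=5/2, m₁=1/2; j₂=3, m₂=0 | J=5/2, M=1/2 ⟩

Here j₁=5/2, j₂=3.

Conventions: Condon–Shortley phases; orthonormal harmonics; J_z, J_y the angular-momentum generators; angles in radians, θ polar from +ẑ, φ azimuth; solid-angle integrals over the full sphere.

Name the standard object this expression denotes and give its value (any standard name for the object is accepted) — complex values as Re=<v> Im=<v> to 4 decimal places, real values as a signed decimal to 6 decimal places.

This is a Clebsch–Gordan (vector-coupling) coefficient.
triangle: 3!·2!·3!/9! = 72/362880
(j±m)!: 3!·2!·3!·3!·3!·2! = 5184
prefactor² = (2J+1)·Δ·N² = 216/35
  k=0: +1/(0!·3!·2!·3!·0!·0!) = 1/72
  k=1: −1/(1!·2!·1!·2!·1!·1!) = -1/4
  k=2: +1/(2!·1!·0!·1!·2!·2!) = 1/8
Σ = -1/9  ⇒  CG² = 216/35·(-1/9)² = 8/105
CG = −√(8/105) = -0.276026

Clebsch–Gordan coefficient, −√(8/105) ≈ -0.276026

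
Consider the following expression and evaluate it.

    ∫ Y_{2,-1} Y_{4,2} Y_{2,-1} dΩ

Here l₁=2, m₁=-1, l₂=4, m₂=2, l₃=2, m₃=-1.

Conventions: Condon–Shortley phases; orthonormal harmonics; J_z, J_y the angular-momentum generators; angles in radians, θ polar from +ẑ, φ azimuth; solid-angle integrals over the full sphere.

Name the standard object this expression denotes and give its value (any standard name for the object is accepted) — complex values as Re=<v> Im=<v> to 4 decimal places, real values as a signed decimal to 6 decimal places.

This is a Gaunt coefficient — the integral of a triple product of spherical harmonics over the sphere.
m-sum 0 ✓  L=8 even ✓  2≤2≤6 ✓
Π(2lᵢ+1) = 5×9×5 = 225
triangle coeff Δ(2,4,2) = 1/630
Σ_t [2,2]: t=2:+1/16 = 1/16
(3j)²=2/35 [(2 4 2; 0 0 0)], sign=+1
Σ_t [3,3]: t=3:−1/36 = -1/36
(3j)²=4/63 [(2 4 2; -1 2 -1)], sign=+1
⇒ 4πI² = 40/49
I = (+1)√(40/49/(4π)) = 0.25487487

Gaunt coefficient, +0.254875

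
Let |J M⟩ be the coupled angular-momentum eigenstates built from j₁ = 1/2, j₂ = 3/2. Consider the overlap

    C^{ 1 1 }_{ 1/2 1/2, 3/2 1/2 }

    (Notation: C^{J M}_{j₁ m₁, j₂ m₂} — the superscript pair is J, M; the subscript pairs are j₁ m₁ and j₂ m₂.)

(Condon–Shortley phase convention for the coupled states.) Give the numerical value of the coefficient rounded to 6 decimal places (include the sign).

√[3·1!0!2!/4! · 1!0!2!1!2!0!] = √(1)
  +(−1)^0/∏(0,1,0,2,0,0)! = 1/2  (running 1/2)
⟨..|..⟩ = √(1)·(1/2) = +0.500000

+√(1/4) = +0.500000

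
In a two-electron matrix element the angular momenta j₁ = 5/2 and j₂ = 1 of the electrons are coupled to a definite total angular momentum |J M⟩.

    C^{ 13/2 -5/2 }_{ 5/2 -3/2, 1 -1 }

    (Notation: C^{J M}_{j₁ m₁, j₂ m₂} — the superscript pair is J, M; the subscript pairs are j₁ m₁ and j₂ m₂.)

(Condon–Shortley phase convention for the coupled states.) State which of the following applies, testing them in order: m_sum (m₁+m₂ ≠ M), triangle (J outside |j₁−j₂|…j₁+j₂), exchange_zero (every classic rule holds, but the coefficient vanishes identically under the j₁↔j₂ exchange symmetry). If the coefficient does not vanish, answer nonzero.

triangle

m-sum: m₁+m₂ = -3/2+(-1) = -5/2, M = -5/2  ✓
triangle: need |j₁−j₂| ≤ J ≤ j₁+j₂, i.e. J ∈ [3/2, 7/2]; J = 13/2 is outside ✗ ⇒ coefficient is 0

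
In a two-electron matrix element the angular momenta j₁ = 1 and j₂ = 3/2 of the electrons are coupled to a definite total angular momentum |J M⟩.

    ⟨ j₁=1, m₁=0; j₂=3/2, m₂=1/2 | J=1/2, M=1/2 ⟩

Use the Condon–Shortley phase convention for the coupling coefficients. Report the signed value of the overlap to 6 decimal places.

−√(1/3) ≈ -0.577350

triangle: 2!·0!·1!/4! = 2/24
(j±m)!: 1!·1!·2!·1!·1!·0! = 2
prefactor² = (2J+1)·Δ·N² = 1/3
  k=1: −1/(1!·1!·0!·1!·0!·0!) = -1
Σ = -1  ⇒  CG² = 1/3·(-1)² = 1/3
CG = −√(1/3) = -0.577350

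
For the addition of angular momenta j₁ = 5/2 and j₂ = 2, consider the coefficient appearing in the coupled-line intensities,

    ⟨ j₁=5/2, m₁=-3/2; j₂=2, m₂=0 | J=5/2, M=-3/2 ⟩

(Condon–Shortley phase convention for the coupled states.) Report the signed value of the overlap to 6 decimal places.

-0.119523

√[6·2!3!2!/8! · 1!4!2!2!1!4!] = √(288/35)
  +(−1)^1/∏(1,1,3,1,0,1)! = -1/6  (running -1/6)
  +(−1)^2/∏(2,0,2,0,1,2)! = 1/8  (running -1/24)
⟨..|..⟩ = √(288/35)·(-1/24) = -0.119523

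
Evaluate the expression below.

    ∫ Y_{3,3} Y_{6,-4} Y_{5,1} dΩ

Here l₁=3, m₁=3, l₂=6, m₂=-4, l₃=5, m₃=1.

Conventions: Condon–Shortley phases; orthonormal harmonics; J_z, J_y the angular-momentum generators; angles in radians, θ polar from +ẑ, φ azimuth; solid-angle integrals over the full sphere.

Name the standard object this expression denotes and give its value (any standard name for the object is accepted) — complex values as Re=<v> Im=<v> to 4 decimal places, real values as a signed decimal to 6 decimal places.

This is a Gaunt coefficient — the integral of a triple product of spherical harmonics over the sphere.
Rules hold: Σm=0, L=14 even, 3≤5≤9.
N = 7·13·11 = 1001
Δ = 4!·2!·8!/15! = 1/675675
Racah Σ t=1..3: t=1:−1/8640 t=2:+1/2304 t=3:−1/8640 = 7/34560
⇒ 3j(3 6 5; 0 0 0)² = 7/429, sgn -1
Racah Σ t=0..0: t=0:+1/69120 = 1/69120
⇒ 3j(3 6 5; 3 -4 1)² = 4/143, sgn +1
4πI² = N·(3j₀)²·(3jₘ)² = 196/429
I = -1·√(0.456876/4π) = -0.19067531

Gaunt coefficient, -0.190675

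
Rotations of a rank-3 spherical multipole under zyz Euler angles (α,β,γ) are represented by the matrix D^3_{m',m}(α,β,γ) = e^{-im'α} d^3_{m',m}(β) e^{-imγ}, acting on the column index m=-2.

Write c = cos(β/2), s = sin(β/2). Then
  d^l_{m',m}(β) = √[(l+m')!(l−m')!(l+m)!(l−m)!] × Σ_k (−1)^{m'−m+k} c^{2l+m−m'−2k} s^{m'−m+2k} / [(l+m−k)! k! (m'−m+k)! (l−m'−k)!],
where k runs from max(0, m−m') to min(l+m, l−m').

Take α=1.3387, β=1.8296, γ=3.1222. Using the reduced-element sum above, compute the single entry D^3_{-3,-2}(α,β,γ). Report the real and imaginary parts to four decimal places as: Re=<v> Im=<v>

Re=-0.1099 Im=-0.1216

Split into d^3_{-3,-2}(β=1.8296) × two z-phases.
c=cos(1.829600/2)=0.609949, s=sin(1.829600/2)=0.792441; N=√[1·720·1·120]=293.938769
Admissible k: 1..1 (factorial args all ≥0)
  k=1: (−1)^0·293.9388/(120)·0.6099^5·0.7924^1 = +0.163874
d^3_{-3,-2}(1.8296) = +0.163874
Phases: e^{-i·(-3)·1.3387}=-0.641375-0.767228i, e^{-i·(-2)·3.1222}=+0.999248-0.038776i ⇒ D=-0.109901-0.121559i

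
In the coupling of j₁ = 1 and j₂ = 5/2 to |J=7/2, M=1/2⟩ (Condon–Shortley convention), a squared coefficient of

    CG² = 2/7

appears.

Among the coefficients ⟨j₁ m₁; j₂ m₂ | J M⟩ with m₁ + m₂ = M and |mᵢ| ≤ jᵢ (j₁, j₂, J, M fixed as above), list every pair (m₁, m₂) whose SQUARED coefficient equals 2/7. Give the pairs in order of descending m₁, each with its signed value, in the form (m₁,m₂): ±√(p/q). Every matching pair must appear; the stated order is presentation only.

(1,-1/2): +√(2/7)

Admissible pairs with m₁+m₂ = M = 1/2: (-1,3/2), (0,1/2), (1,-1/2)
  (m₁,m₂)=(1,-1/2): CG² = 2/7, CG = +√(2/7)   ← matches the target
  (m₁,m₂)=(0,1/2): CG² = 4/7, CG = +√(4/7)
  (m₁,m₂)=(-1,3/2): CG² = 1/7, CG = +√(1/7)
Pairs with CG² = 2/7: (1,-1/2): +√(2/7)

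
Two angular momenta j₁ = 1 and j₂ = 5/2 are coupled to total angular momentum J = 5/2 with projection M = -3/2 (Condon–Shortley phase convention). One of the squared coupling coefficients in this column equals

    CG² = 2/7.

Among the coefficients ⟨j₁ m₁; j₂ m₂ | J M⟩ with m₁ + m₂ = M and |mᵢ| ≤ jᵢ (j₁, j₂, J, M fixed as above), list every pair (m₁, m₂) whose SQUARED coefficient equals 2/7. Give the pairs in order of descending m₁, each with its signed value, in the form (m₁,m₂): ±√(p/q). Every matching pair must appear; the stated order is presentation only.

Admissible pairs with m₁+m₂ = M = -3/2: (-1,-1/2), (0,-3/2), (1,-5/2)
  (m₁,m₂)=(1,-5/2): CG² = 2/7, CG = +√(2/7)   ← matches the target
  (m₁,m₂)=(0,-3/2): CG² = 9/35, CG = +√(9/35)
  (m₁,m₂)=(-1,-1/2): CG² = 16/35, CG = −√(16/35)
Pairs with CG² = 2/7: (1,-5/2): +√(2/7)

(1,-5/2): +√(2/7)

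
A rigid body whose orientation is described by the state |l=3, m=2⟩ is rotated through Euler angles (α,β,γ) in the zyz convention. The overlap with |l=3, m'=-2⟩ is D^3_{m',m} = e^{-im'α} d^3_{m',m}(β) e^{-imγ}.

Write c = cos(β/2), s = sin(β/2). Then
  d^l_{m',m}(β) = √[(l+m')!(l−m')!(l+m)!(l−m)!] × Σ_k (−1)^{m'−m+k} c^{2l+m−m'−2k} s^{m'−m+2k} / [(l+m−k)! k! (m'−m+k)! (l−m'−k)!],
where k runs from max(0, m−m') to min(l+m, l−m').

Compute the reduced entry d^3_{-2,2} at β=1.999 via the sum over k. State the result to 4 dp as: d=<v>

d=0.3777

d^3_{-2,2}(β=1.9990) via the finite sum:
c=cos(1.999000/2)=0.540723, s=sin(1.999000/2)=0.841201; N=√[1·120·120·1]=120.000000
Admissible k: 4..5 (factorial args all ≥0)
  k=4: (−1)^0·120.0000/(24)·0.5407^2·0.8412^4 = +0.732012
  k=5: (−1)^1·120.0000/(120)·0.5407^0·0.8412^6 = -0.354322
d^3_{-2,2}(1.9990) = +0.732012 -0.354322 = +0.377690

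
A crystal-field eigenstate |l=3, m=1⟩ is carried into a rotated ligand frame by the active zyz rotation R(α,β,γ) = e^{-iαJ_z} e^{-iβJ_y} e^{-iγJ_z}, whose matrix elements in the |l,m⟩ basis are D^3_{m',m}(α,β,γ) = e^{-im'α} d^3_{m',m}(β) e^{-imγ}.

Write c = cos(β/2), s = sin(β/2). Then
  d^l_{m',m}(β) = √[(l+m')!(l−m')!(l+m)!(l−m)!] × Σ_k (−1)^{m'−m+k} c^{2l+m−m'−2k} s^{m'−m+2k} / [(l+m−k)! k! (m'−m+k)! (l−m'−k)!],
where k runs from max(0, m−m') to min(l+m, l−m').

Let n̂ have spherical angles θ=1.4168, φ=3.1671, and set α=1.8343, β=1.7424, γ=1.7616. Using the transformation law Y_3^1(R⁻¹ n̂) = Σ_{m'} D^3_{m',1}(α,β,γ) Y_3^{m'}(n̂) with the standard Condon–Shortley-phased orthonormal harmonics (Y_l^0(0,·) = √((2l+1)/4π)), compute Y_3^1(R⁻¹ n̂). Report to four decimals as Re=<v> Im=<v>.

Re=0.2510 Im=0.0014

Need the full column D^3_{m',1} for m'=−3..3 at α=1.8343, β=1.7424, γ=1.7616.
cos(β/2)=0.643909, sin(β/2)=0.765102
d^3_{-3,1}: single k=4 term ⇒ +0.550265;  D = -0.454245-0.310570i
d^3_{-2,1}: k∈[3..4] ⇒ +0.756243 -0.533853 = +0.222390;  D = -0.073368+0.209940i
d^3_{-1,1}: k∈[2..4] ⇒ +0.603793 -1.136623 +0.200593 = -0.332237;  D = -0.331360-0.024132i
d^3_{0,1}: k∈[1..3] ⇒ +0.293381 -1.242635 +0.584807 = -0.364447;  D = +0.069117+0.357833i
d^3_{1,1}: k∈[0..2] ⇒ +0.071277 -0.805057 +0.852468 = +0.118687;  D = -0.106648+0.052085i
d^3_{2,1}: k∈[0..1] ⇒ -0.267819 +0.756243 = +0.488424;  D = +0.321255+0.367904i
d^3_{3,1}: single k=0 term ⇒ +0.389746;  D = +0.216672-0.323969i
Y_3^{m'}(θ=1.4168,φ=3.1671) and Σ D·Y over m':
  (-0.4542-0.3106i)·(-0.4014+0.0308i)  (-0.0734+0.2099i)·(+0.1529-0.0078i)  (-0.3314-0.0241i)·(+0.2817-0.0072i)  (+0.0691+0.3578i)·(-0.1650+0.0000i)  (-0.1066+0.0521i)·(-0.2817-0.0072i)  (+0.3213+0.3679i)·(+0.1529+0.0078i)  (+0.2167-0.3240i)·(+0.4014+0.0308i)
Y_3^1(R⁻¹ n̂) = +0.251000+0.001367i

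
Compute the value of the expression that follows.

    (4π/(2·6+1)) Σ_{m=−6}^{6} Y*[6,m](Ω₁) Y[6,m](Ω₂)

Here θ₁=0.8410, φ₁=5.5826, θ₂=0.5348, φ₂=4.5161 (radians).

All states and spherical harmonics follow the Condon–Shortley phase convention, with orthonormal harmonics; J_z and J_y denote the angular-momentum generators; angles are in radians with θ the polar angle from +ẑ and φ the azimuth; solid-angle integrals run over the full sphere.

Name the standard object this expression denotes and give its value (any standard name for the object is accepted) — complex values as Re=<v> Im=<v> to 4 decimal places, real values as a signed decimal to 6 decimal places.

This sum is the spherical-harmonic addition theorem: it equals the Legendre polynomial P_l(cos γ) of the angle γ between the two directions.
Summing Y*_{l m}(θ₁,φ₁)·Y_{l m}(θ₂,φ₂) over m ∈ [−6, 6]; prefactor 4π/(2·6+1) = 0.966644:
  m=-6: Y*=-0.04034 + 0.07231j  Y=-0.00324 - 0.00782j  product 0.00070 + 0.00008j
  m=-5: Y*=-0.24002 + 0.09071j  Y=-0.04116 + 0.02752j  product 0.00738 - 0.01034j
  m=-4: Y*=-0.40381 - 0.14250j  Y=0.12162 + 0.12156j  product -0.03179 - 0.06642j
  m=-3: Y*=-0.17204 - 0.29298j  Y=0.21193 - 0.31730j  product -0.12943 - 0.00750j
  m=-2: Y*=-0.01468 + 0.08572j  Y=-0.45010 - 0.18637j  product 0.02258 - 0.03585j
  m=-1: Y*=-0.28402 + 0.23951j  Y=-0.03084 + 0.15509j  product -0.02839 - 0.05143j
  m=+0: Y*=-0.01769 + 0.00000j  Y=-0.39304 + 0.00000j  product 0.00695 + 0.00000j
  m=+1: Y*=0.28402 + 0.23951j  Y=0.03084 + 0.15509j  product -0.02839 + 0.05143j
  m=+2: Y*=-0.01468 - 0.08572j  Y=-0.45010 + 0.18637j  product 0.02258 + 0.03585j
  m=+3: Y*=0.17204 - 0.29298j  Y=-0.21193 - 0.31730j  product -0.12943 + 0.00750j
  m=+4: Y*=-0.40381 + 0.14250j  Y=0.12162 - 0.12156j  product -0.03179 + 0.06642j
  m=+5: Y*=0.24002 + 0.09071j  Y=0.04116 + 0.02752j  product 0.00738 + 0.01034j
  m=+6: Y*=-0.04034 - 0.07231j  Y=-0.00324 + 0.00782j  product 0.00070 - 0.00008j
Total Σ_m = -0.31092 - 0.00000j. Multiply by 0.966644: -0.30055 - 0.00000j. P_6(cos γ) = -0.300547

Legendre polynomial (addition theorem), -0.300547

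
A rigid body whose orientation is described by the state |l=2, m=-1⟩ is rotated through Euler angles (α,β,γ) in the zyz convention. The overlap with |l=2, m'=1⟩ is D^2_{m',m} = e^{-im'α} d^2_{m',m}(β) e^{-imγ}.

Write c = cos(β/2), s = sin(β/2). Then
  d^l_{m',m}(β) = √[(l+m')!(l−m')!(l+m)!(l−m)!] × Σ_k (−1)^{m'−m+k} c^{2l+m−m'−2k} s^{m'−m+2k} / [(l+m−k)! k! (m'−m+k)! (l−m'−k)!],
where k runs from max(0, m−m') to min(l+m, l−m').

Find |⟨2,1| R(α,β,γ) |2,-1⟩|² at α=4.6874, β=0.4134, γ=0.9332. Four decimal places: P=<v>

Split into d^2_{1,-1}(β=0.4134) × two z-phases.
c=cos(0.413400/2)=0.978714, s=sin(0.413400/2)=0.205231; N=√[6·1·1·6]=6.000000
The bounds max(0,m−m')=0 and min(l+m,l−m')=1 give 2 terms
  k=0: (−1)^2·6.0000/(2)·0.9787^2·0.2052^2 = +0.121037
  k=1: (−1)^3·6.0000/(6)·0.9787^0·0.2052^4 = -0.001774
d^2_{1,-1}(0.4134) = +0.121037 -0.001774 = +0.119263
|D^2_{1,-1}|² = |d^2_{1,-1}(β)|² = (+0.119263)² = 0.014224 (the z-rotation phases have unit modulus)

P=0.0142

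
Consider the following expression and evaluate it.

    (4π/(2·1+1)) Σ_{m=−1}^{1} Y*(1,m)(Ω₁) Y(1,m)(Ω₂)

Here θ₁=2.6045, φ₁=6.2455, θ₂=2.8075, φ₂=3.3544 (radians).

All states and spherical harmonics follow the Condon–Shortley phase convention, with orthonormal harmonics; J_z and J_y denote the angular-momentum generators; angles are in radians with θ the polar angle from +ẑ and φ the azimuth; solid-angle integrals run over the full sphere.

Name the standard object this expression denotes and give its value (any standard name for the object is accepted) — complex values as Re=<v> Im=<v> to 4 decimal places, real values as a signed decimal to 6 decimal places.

This sum is the spherical-harmonic addition theorem: it equals the Legendre polynomial P_l(cos γ) of the angle γ between the two directions.
Addition theorem: P_1(cos γ) = (4π/3) Σ_m Y*_{lm}(Ω₁) Y_{lm}(Ω₂), m = −1…1:
  m=-1: Y*=+0.176643-0.006660i  Y=-0.110736+0.023928i  product -0.019401+0.004964i
  m=+0: Y*=-0.419807-0.000000i  Y=-0.461587+0.000000i  product +0.193777+0.000000i
  m=+1: Y*=-0.176643-0.006660i  Y=+0.110736+0.023928i  product -0.019401-0.004964i
Total Σ_m = +0.154975+0.000000i. Multiply by 4.188790: +0.649156+0.000000i. P_1(cos γ) = 0.649156

Legendre polynomial (addition theorem), +0.649156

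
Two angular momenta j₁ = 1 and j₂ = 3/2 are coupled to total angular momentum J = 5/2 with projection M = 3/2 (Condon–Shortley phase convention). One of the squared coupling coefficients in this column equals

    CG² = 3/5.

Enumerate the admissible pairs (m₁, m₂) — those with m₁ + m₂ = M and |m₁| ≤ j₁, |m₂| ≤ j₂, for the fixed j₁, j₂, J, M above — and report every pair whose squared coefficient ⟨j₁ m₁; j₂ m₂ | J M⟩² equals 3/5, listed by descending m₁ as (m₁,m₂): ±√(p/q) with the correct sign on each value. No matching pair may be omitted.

(1,1/2): +√(3/5)

Admissible pairs with m₁+m₂ = M = 3/2: (0,3/2), (1,1/2)
  (m₁,m₂)=(1,1/2): CG² = 3/5, CG = +√(3/5)   ← matches the target
  (m₁,m₂)=(0,3/2): CG² = 2/5, CG = +√(2/5)
Pairs with CG² = 3/5: (1,1/2): +√(3/5)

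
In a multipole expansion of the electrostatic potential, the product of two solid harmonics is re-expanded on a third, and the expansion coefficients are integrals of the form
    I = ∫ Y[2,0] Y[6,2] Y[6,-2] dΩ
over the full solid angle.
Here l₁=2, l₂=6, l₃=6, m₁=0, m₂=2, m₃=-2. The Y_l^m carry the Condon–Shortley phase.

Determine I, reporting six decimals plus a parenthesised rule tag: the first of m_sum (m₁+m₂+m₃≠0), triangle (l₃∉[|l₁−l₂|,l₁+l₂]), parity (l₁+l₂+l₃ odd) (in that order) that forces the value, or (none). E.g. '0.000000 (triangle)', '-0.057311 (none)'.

Rules hold: Σm=0, L=14 even, 4≤6≤8.
N = 5·13·13 = 845
Δ = 2!·2!·10!/15! = 1/90090
Racah Σ t=0..2: t=0:+1/69120 t=1:−1/14400 t=2:+1/69120 = -7/172800
⇒ 3j(2 6 6; 0 0 0)² = 14/715, sgn -1
Racah Σ t=0..2: t=0:+1/322560 t=1:−1/30240 t=2:+1/69120 = -1/64512
⇒ 3j(2 6 6; 0 2 -2)² = 10/1001, sgn -1
4πI² = N·(3j₀)²·(3jₘ)² = 20/121
I = +1·√(0.165289/4π) = 0.11468784
No selection rule forces the value: the integral is nonzero (none).

0.114688 (none)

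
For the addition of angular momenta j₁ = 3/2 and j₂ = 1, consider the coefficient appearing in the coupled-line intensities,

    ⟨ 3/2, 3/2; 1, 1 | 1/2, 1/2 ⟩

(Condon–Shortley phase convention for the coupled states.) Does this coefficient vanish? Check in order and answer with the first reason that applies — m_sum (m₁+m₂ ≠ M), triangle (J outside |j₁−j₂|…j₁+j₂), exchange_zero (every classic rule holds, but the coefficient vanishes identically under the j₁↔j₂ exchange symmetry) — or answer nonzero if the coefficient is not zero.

m-sum: m₁+m₂ = 3/2+1 = 5/2, M = 1/2  ✗ ⇒ coefficient is 0

m_sum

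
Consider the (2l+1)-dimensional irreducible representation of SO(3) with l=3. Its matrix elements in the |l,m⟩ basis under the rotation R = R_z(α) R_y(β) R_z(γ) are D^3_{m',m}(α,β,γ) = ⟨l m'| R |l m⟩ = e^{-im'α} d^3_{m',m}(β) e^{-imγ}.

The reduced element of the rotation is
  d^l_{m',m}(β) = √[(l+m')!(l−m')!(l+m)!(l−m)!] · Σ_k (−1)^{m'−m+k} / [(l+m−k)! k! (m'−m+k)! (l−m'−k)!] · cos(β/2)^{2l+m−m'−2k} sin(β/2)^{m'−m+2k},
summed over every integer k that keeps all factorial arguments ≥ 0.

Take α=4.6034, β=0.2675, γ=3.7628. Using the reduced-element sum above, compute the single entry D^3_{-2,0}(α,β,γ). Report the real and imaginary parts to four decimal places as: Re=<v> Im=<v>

First d^3_{-2,0}(β=0.2675), then the phase factors e^{-i(-2)α} and e^{-i(0)γ}:
c=cos(0.267500/2)=0.991069, s=sin(0.267500/2)=0.133352; N=√[1·120·6·6]=65.726707
k∈{2,3} keeps every argument non-negative
  k=2: (−1)^0·65.7267/(12)·0.9911^4·0.1334^2 = +0.093966
  k=3: (−1)^1·65.7267/(12)·0.9911^2·0.1334^4 = -0.001701
d^3_{-2,0}(0.2675) = +0.093966 -0.001701 = +0.092265
Phases: e^{-i·(-2)·4.6034}=-0.976337+0.216256i, e^{-i·(0)·3.7628}=+1.000000+0.000000i ⇒ D=-0.090082+0.019953i

Re=-0.0901 Im=0.0200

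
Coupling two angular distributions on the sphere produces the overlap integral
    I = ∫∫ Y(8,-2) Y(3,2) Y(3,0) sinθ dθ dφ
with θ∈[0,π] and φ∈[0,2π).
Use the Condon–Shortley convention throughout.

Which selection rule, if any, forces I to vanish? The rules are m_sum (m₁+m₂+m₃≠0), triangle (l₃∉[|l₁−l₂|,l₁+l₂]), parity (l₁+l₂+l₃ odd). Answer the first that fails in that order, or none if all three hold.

Σmᵢ = 0  ✓
l₃∈[|l₁−l₂|,l₁+l₂]=[5,11] required, l₃=3 fails  ✗
Σlᵢ = 14 ⇒ even

triangle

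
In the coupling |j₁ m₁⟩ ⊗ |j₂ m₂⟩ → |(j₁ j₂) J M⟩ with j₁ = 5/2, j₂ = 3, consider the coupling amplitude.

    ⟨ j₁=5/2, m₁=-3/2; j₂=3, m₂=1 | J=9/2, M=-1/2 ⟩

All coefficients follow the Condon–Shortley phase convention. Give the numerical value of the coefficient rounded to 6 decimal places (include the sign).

j₁+j₂−J=1  J+j₁−j₂=4  J−j₁+j₂=5  j₁+j₂+J+1=11
(j₁±m₁, j₂±m₂, J±M) = (1,4,4,2,4,5)
P² = 184320/77
sum k=0..1:
  [0] +1/576 = 1/576
  [1] −1/72 = -1/72
S = -7/576
C² = P²·S² = 35/99 ; C = -0.594588

−√(35/99) = -0.594588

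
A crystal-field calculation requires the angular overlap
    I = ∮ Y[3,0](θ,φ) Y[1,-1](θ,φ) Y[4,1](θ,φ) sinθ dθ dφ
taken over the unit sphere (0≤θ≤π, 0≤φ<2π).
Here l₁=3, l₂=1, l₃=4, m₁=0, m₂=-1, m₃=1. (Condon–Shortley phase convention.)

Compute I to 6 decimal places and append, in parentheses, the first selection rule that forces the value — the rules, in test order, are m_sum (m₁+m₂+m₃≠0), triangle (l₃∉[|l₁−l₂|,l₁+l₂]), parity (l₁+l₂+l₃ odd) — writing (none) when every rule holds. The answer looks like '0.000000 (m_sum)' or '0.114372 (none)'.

Checks pass: Σm=0; 8 even; l₃=4∈[2,4].
(2·3+1)(2·1+1)(2·4+1) = 189
Δ: 0! 6! 2! / 9! → 1/252
sum: t=0:+1/36 = 1/36
3j²(3 1 4; 0 0 0) = Δ·Π!·Σ² = 4/63  (sign +1)
sum: t=0:+1/72 = 1/72
3j²(3 1 4; 0 -1 1) = Δ·Π!·Σ² = 5/126  (sign -1)
combine: 4πI² = 189·4/63·5/126 = 10/21
take √, sign -1: I = -0.19466390
No selection rule forces the value: the integral is nonzero (none).

-0.194664 (none)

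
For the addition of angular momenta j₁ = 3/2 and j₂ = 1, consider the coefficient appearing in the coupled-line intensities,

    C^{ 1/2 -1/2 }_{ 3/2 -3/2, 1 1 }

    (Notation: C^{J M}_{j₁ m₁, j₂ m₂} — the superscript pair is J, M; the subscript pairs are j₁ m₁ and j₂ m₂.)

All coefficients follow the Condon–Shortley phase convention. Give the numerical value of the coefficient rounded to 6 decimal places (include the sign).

triangle: 2!*1!*0!/4! = 2/24
(j±m)!: 0!*3!*2!*0!*0!*1! = 12
prefactor² = (2J+1)*Δ*N² = 2
  k=2: +1/(2!*0!*1!*0!*0!*0!) = 1/2
Σ = 1/2  ⇒  CG² = 2*(1/2)² = 1/2
CG = +√(1/2) = +0.707107

+√(1/2) = +0.707107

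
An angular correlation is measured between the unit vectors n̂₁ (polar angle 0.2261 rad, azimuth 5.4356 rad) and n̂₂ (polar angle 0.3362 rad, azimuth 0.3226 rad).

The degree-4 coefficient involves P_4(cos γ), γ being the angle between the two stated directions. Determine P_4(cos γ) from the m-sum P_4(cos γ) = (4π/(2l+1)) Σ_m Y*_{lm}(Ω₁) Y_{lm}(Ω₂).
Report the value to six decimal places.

Summing Y*_{l m}(θ₁,φ₁)·Y_{l m}(θ₂,φ₂) over m ∈ [−4, 4]; prefactor 4π/(2·4+1) = 1.396263:
  m=-4: (-0.00108 + 0.00028j) × (0.00145 - 0.00504j) = -0.00000 + 0.00001j  (running Σ = -0.00000 + 0.00001j)
  m=-3: (-0.01135 - 0.00775j) × (0.02406 - 0.03494j) = -0.00054 + 0.00021j  (running Σ = -0.00054 + 0.00022j)
  m=-2: (-0.01178 - 0.09422j) × (0.15237 - 0.11469j) = -0.01260 - 0.01301j  (running Σ = -0.01314 - 0.01279j)
  m=-1: (0.24954 - 0.28268j) × (0.45248 - 0.15125j) = 0.07016 - 0.16565j  (running Σ = 0.05701 - 0.17844j)
  m=0: (0.64298 + 0.00000j) × (0.42961 + 0.00000j) = 0.27623 + 0.00000j  (running Σ = 0.33324 - 0.17844j)
  m=1: (-0.24954 - 0.28268j) × (-0.45248 - 0.15125j) = 0.07016 + 0.16565j  (running Σ = 0.40340 - 0.01279j)
  m=2: (-0.01178 + 0.09422j) × (0.15237 + 0.11469j) = -0.01260 + 0.01301j  (running Σ = 0.39080 + 0.00022j)
  m=3: (0.01135 - 0.00775j) × (-0.02406 - 0.03494j) = -0.00054 - 0.00021j  (running Σ = 0.39025 + 0.00001j)
  m=4: (-0.00108 - 0.00028j) × (0.00145 + 0.00504j) = -0.00000 - 0.00001j  (running Σ = 0.39025 + 0.00000j)
Σ over m = 0.39025 + 0.00000j; ×(4π/9) → 0.54490 + 0.00000j. Real part: 0.544898

0.544898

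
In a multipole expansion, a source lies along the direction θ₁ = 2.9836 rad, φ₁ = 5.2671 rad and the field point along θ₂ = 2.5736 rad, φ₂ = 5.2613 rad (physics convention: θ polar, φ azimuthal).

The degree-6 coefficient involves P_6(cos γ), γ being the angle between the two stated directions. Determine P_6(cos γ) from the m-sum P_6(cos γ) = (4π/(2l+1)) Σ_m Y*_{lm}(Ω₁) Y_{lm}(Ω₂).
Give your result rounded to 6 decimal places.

Addition theorem: P_6(cos γ) = (4π/13) Σ_m Y*_{lm}(Ω₁) Y_{lm}(Ω₂), m = −6…6:
  m=-6: (+0.000007+0.000001i) × (+0.011572-0.001771i) = +0.000000+0.000000i  (running Σ = +0.000000+0.000000i)
  m=-5: (-0.000057-0.000149i) × (-0.024573+0.058605i) = +0.000010+0.000000i  (running Σ = +0.000010+0.000000i)
  m=-4: (-0.001284+0.001696i) × (-0.119140-0.165185i) = +0.000433+0.000010i  (running Σ = +0.000443+0.000010i)
  m=-3: (+0.019277+0.001804i) × (+0.410554-0.031236i) = +0.007971+0.000139i  (running Σ = +0.008414+0.000149i)
  m=-2: (-0.053236-0.107079i) × (-0.209227+0.408875i) = +0.054920+0.000637i  (running Σ = +0.063334+0.000786i)
  m=-1: (-0.240353+0.387913i) × (-0.033703-0.055105i) = +0.029477+0.000171i  (running Σ = +0.092811+0.000957i)
  m=0: (+0.767239-0.000000i) × (-0.416990+0.000000i) = -0.319931+0.000000i  (running Σ = -0.227120+0.000957i)
  m=1: (+0.240353+0.387913i) × (+0.033703-0.055105i) = +0.029477-0.000171i  (running Σ = -0.197644+0.000786i)
  m=2: (-0.053236+0.107079i) × (-0.209227-0.408875i) = +0.054920-0.000637i  (running Σ = -0.142723+0.000149i)
  m=3: (-0.019277+0.001804i) × (-0.410554-0.031236i) = +0.007971-0.000139i  (running Σ = -0.134753+0.000010i)
  m=4: (-0.001284-0.001696i) × (-0.119140+0.165185i) = +0.000433-0.000010i  (running Σ = -0.134320+0.000000i)
  m=5: (+0.000057-0.000149i) × (+0.024573+0.058605i) = +0.000010-0.000000i  (running Σ = -0.134310+0.000000i)
  m=6: (+0.000007-0.000001i) × (+0.011572+0.001771i) = +0.000000-0.000000i  (running Σ = -0.134309-0.000000i)
Total Σ_m = -0.134309-0.000000i. Multiply by 0.966644: -0.129829-0.000000i. P_6(cos γ) = -0.129829

-0.129829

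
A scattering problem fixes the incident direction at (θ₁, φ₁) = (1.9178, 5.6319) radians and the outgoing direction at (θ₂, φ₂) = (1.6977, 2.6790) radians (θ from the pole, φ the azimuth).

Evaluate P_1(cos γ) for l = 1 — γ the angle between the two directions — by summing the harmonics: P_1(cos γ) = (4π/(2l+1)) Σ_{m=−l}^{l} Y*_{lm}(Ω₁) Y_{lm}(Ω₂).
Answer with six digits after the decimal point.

Term-by-term m-sum for l=1 (normalisation 4π/3 = 4.188790):
  m=-1: Y*=(0.258396, -0.196958)  Y=(-0.306696, -0.152944)  product (-0.109372, 0.020886)
  m=+0: Y*=(-0.166165, -0.000000)  Y=(-0.061839, 0.000000)  product (0.010275, 0.000000)
  m=+1: Y*=(-0.258396, -0.196958)  Y=(0.306696, -0.152944)  product (-0.109372, -0.020886)
Total Σ_m = (-0.208469, 0.000000). Multiply by 4.188790: (-0.873234, 0.000000). P_1(cos γ) = -0.873234

-0.873234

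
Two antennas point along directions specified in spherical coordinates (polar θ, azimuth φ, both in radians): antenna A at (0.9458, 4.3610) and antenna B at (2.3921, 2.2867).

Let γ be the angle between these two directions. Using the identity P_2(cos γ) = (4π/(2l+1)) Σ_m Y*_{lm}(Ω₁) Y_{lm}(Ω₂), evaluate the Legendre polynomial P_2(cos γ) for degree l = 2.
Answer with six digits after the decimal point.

0.224290

Expand P_2 via completeness: Σ_{m} conj(Y_{2,m}) at Ω₁ times Y_{2,m} at Ω₂ —
  m=-2: Y*=(-0.193844, 0.164195)  Y=(-0.024838, 0.177551)  product (-0.024338, -0.038495)
  m=-1: Y*=(-0.126173, -0.344168)  Y=(0.252858, 0.290693)  product (0.068143, -0.123704)
  m=+0: Y*=(0.008517, -0.000000)  Y=(0.191639, 0.000000)  product (0.001632, 0.000000)
  m=+1: Y*=(0.126173, -0.344168)  Y=(-0.252858, 0.290693)  product (0.068143, 0.123704)
  m=+2: Y*=(-0.193844, -0.164195)  Y=(-0.024838, -0.177551)  product (-0.024338, 0.038495)
Total Σ_m = (0.089242, 0.000000). Multiply by 2.513274: (0.224290, 0.000000). P_2(cos γ) = 0.224290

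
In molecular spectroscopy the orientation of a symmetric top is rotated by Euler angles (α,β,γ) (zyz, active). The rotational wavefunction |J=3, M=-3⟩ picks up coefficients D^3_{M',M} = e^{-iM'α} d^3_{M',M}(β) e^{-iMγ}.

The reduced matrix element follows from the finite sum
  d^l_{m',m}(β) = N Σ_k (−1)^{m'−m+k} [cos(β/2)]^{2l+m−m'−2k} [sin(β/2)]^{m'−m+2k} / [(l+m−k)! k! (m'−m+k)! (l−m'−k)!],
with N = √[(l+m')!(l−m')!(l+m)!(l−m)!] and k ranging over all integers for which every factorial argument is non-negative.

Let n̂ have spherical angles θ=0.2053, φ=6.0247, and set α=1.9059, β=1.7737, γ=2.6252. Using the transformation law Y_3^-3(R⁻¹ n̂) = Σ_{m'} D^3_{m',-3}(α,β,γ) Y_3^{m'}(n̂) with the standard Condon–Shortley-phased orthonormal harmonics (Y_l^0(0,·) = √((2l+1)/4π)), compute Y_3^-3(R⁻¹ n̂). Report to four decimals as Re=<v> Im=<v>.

Need the full column D^3_{m',-3} for m'=−3..3 at α=1.9059, β=1.7737, γ=2.6252.
cos(β/2)=0.631857, sin(β/2)=0.775085
d^3_{-3,-3}: single k=0 term ⇒ +0.063637;  D = +0.032929+0.054455i
d^3_{-2,-3}: single k=0 term ⇒ -0.191213;  D = -0.121983+0.147250i
d^3_{-1,-3}: single k=0 term ⇒ +0.370868;  D = -0.347520-0.129509i
d^3_{0,-3}: single k=0 term ⇒ -0.525314;  D = +0.011356-0.525191i
d^3_{1,-3}: single k=0 term ⇒ +0.558060;  D = +0.530862-0.172092i
d^3_{2,-3}: single k=0 term ⇒ -0.432954;  D = +0.261531+0.345037i
d^3_{3,-3}: single k=0 term ⇒ +0.216819;  D = -0.120107+0.180512i
Y_3^{m'}(θ=0.2053,φ=6.0247) and Σ D·Y over m':
  (+0.0329+0.0545i)·(+0.0025+0.0025i)  (-0.1220+0.1472i)·(+0.0361+0.0206i)  (-0.3475-0.1295i)·(+0.2415+0.0639i)  (+0.0114-0.5252i)·(+0.6548+0.0000i)  (+0.5309-0.1721i)·(-0.2415+0.0639i)  (+0.2615+0.3450i)·(+0.0361-0.0206i)  (-0.1201+0.1805i)·(-0.0025+0.0025i)
Y_3^-3(R⁻¹ n̂) = -0.176558-0.312502i

Re=-0.1766 Im=-0.3125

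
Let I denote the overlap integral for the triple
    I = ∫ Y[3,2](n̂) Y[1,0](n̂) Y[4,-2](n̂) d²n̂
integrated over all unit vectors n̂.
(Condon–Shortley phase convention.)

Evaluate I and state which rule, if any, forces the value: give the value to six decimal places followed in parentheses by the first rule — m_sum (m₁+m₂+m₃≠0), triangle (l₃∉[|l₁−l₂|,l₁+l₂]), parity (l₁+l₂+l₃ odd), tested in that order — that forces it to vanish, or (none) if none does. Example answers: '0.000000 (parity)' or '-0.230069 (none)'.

0.213244 (none)

Checks pass: Σm=0; 8 even; l₃=4∈[2,4].
(2·3+1)(2·1+1)(2·4+1) = 189
Δ: 0! 6! 2! / 9! → 1/252
sum: t=0:+1/36 = 1/36
3j²(3 1 4; 0 0 0) = Δ·Π!·Σ² = 4/63  (sign +1)
sum: t=0:+1/120 = 1/120
3j²(3 1 4; 2 0 -2) = Δ·Π!·Σ² = 1/21  (sign +1)
combine: 4πI² = 189·4/63·1/21 = 4/7
take √, sign +1: I = 0.21324362
No selection rule forces the value: the integral is nonzero (none).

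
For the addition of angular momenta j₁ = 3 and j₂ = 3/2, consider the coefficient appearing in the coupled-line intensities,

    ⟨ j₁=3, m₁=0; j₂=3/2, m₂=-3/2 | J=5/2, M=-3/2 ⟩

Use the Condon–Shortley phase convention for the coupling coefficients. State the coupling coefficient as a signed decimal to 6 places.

j₁+j₂−J=2  J+j₁−j₂=4  J−j₁+j₂=1  j₁+j₂+J+1=8
(j₁±m₁, j₂±m₂, J±M) = (3,3,0,3,1,4)
P² = 1296/35
sum k=0..0:
  [0] +1/12 = 1/12
S = 1/12
C² = P²·S² = 9/35 ; C = +0.507093

+0.507093  (= +√(9/35))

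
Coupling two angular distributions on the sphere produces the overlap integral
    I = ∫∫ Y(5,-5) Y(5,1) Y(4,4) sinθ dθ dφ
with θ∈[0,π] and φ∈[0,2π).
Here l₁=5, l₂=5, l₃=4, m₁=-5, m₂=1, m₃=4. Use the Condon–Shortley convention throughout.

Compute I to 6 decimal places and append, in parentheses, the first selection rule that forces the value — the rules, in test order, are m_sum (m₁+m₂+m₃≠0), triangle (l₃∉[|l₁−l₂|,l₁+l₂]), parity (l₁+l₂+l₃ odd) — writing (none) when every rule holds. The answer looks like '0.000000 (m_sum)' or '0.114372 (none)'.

-0.075170 (none)

Checks pass: Σm=0; 14 even; l₃=4∈[0,10].
(2·5+1)(2·5+1)(2·4+1) = 1089
Δ: 6! 4! 4! / 15! → 1/3153150
sum: t=1:−1/69120 t=2:+1/1728 t=3:−1/576 t=4:+1/1728 t=5:−1/69120 = -7/11520
3j²(5 5 4; 0 0 0) = Δ·Π!·Σ² = 2/143  (sign -1)
sum: t=6:+1/414720 = 1/414720
3j²(5 5 4; -5 1 4) = Δ·Π!·Σ² = 2/429  (sign +1)
combine: 4πI² = 1089·2/143·2/429 = 12/169
take √, sign -1: I = -0.07516962
No selection rule forces the value: the integral is nonzero (none).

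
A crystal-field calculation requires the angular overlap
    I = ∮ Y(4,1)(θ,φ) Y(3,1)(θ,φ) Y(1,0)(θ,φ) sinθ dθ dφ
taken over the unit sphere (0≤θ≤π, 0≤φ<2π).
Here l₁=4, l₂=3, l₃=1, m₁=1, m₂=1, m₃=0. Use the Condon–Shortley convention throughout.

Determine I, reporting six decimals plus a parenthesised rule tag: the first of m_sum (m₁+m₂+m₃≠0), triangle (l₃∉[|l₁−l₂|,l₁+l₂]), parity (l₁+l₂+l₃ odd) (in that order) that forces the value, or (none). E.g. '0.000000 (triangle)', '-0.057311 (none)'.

0.000000 (m_sum)

1 + 1 + 0 = 2 ≠ 0: azimuthal integral kills it; I = 0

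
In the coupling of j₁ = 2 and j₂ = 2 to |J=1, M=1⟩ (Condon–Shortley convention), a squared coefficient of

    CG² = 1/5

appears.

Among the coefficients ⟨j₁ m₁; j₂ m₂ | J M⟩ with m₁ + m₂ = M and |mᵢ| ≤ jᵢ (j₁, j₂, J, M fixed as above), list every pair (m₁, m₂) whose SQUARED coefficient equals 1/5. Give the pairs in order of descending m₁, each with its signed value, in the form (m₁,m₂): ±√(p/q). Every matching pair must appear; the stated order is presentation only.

(2,-1): +√(1/5); (-1,2): −√(1/5)

Admissible pairs with m₁+m₂ = M = 1: (-1,2), (0,1), (1,0), (2,-1)
  (m₁,m₂)=(2,-1): CG² = 1/5, CG = +√(1/5)   ← matches the target
  (m₁,m₂)=(1,0): CG² = 3/10, CG = −√(3/10)
  (m₁,m₂)=(0,1): CG² = 3/10, CG = +√(3/10)
  (m₁,m₂)=(-1,2): CG² = 1/5, CG = −√(1/5)   ← matches the target
Pairs with CG² = 1/5: (2,-1): +√(1/5); (-1,2): −√(1/5)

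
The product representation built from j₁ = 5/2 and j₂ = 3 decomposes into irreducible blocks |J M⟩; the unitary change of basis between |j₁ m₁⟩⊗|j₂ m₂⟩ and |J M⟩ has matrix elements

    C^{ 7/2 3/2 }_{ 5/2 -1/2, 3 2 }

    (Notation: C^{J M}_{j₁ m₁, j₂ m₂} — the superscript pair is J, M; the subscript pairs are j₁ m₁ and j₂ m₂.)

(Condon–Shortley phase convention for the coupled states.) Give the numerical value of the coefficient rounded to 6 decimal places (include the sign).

√[8·2!3!4!/10! · 2!3!5!1!5!2!] = √(1536/7)
  +(−1)^1/∏(1,1,2,4,1,0)! = -1/48  (running -1/48)
  +(−1)^2/∏(2,0,1,3,2,1)! = 1/24  (running 1/48)
⟨..|..⟩ = √(1536/7)·(1/48) = +0.308607

+0.308607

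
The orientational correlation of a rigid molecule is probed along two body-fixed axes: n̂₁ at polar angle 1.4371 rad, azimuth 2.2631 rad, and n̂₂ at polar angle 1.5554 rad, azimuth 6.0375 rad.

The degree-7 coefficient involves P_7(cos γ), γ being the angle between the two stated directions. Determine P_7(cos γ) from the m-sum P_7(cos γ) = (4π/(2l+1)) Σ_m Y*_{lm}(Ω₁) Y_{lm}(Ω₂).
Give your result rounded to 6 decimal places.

0.228002

Term-by-term m-sum for l=7 (normalisation 4π/15 = 0.837758):
  m=-7: Y*=(-0.465433, -0.062619)  Y=(-0.074169, 0.494089)  product (0.065460, -0.225321)
  m=-6: Y*=(0.125253, 0.200419)  Y=(0.002779, 0.028650)  product (-0.005394, 0.004145)
  m=-5: Y*=(-0.084852, 0.256114)  Y=(-0.122733, -0.344364)  product (0.098610, -0.002214)
  m=-4: Y*=(0.243419, -0.095080)  Y=(-0.018775, -0.028159)  product (-0.007247, -0.005069)
  m=-3: Y*=(0.176376, 0.097759)  Y=(0.244387, 0.221832)  product (0.021418, 0.063017)
  m=-2: Y*=(-0.049641, -0.263529)  Y=(0.031794, 0.017015)  product (0.002906, -0.009223)
  m=-1: Y*=(0.111329, -0.134258)  Y=(-0.307763, -0.077172)  product (-0.044624, 0.032728)
  m=+0: Y*=(-0.269601, -0.000000)  Y=(-0.036717, 0.000000)  product (0.009899, 0.000000)
  m=+1: Y*=(-0.111329, -0.134258)  Y=(0.307763, -0.077172)  product (-0.044624, -0.032728)
  m=+2: Y*=(-0.049641, 0.263529)  Y=(0.031794, -0.017015)  product (0.002906, 0.009223)
  m=+3: Y*=(-0.176376, 0.097759)  Y=(-0.244387, 0.221832)  product (0.021418, -0.063017)
  m=+4: Y*=(0.243419, 0.095080)  Y=(-0.018775, 0.028159)  product (-0.007247, 0.005069)
  m=+5: Y*=(0.084852, 0.256114)  Y=(0.122733, -0.344364)  product (0.098610, 0.002214)
  m=+6: Y*=(0.125253, -0.200419)  Y=(0.002779, -0.028650)  product (-0.005394, -0.004145)
  m=+7: Y*=(0.465433, -0.062619)  Y=(0.074169, 0.494089)  product (0.065460, 0.225321)
Σ over m = (0.272157, 0.000000); ×(4π/15) → (0.228002, 0.000000). Real part: 0.228002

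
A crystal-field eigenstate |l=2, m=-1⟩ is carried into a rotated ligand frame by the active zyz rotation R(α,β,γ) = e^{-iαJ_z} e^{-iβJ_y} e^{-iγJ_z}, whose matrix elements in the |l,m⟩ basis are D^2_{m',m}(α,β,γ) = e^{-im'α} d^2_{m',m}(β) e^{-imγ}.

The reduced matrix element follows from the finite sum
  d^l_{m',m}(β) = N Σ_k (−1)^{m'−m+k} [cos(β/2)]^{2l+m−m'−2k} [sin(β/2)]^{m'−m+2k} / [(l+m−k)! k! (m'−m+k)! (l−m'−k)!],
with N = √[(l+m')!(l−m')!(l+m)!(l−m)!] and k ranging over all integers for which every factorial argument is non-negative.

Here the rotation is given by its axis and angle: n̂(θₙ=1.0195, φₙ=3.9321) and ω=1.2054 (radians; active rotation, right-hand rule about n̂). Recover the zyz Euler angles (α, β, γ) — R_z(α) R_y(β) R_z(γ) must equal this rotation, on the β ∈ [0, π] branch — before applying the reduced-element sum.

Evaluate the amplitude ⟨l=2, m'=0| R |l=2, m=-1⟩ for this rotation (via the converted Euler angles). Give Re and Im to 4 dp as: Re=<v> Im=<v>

Axis–angle → zyz. n̂ = (sinθₙcosφₙ, sinθₙsinφₙ, cosθₙ) = (-0.599261, -0.605416, +0.523792), ω = 1.2054.
R = I cosω + sinω [n̂]ₓ + (1−cosω) n̂n̂ᵀ gives
  R = [+0.588115, -0.256047, -0.767177; +0.722378, +0.592880, +0.355897; +0.363718, -0.763501, +0.533644]
β = atan2(√(R₁₃²+R₂₃²), R₃₃) = 1.007893; α = atan2(R₂₃, R₁₃) mod 2π = 2.707236; γ = atan2(R₃₂, −R₃₁) mod 2π = 4.267814
Split into d^2_{0,-1}(β=1.0079) × two z-phases.
Half-angle: c=0.875684, s=0.482885. N=√(2·2·1·6)=4.898979
Admissible k: 0..1 (factorial args all ≥0)
  k=0: (−1)^1·4.8990/(2)·0.8757^3·0.4829^1 = -0.794257
  k=1: (−1)^2·4.8990/(2)·0.8757^1·0.4829^3 = +0.241521
d^2_{0,-1}(1.0079) = -0.794257 +0.241521 = -0.552737
D = (+1.000000+0.000000i)·(-0.552737)·(-0.430074-0.902793i) = +0.237718+0.499007i

Re=0.2377 Im=0.4990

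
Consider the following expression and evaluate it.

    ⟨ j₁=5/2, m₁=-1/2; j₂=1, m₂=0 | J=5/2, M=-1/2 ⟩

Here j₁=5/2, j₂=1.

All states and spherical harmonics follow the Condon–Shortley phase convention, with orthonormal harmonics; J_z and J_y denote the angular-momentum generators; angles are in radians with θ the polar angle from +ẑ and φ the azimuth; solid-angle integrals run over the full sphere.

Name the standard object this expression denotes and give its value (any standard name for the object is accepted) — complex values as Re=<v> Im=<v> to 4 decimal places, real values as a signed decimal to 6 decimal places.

This is a Clebsch–Gordan (vector-coupling) coefficient.
√[6·1!4!1!/7! · 2!3!1!1!2!3!] = √(144/35)
  +(−1)^0/∏(0,1,3,1,1,0)! = 1/6  (running 1/6)
  +(−1)^1/∏(1,0,2,0,2,1)! = -1/4  (running -1/12)
⟨..|..⟩ = √(144/35)·(-1/12) = -0.169031

Clebsch–Gordan coefficient, −√(1/35) ≈ -0.169031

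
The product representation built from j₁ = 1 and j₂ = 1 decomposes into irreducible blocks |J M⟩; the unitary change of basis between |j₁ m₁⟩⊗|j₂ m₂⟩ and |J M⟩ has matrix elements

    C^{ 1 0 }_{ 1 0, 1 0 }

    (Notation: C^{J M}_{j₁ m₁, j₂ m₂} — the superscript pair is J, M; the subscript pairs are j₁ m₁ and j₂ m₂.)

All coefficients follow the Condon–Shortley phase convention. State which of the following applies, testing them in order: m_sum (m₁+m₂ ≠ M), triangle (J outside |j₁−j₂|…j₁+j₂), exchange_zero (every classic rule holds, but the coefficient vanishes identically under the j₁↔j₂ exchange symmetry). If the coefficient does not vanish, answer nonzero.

exchange_zero

m-sum: m₁+m₂ = 0+0 = 0, M = 0  ✓
triangle: |j₁−j₂| = 0 ≤ J = 1 ≤ j₁+j₂ = 2  ✓
exchange: j₁=j₂ and m₁=m₂, and (−1)^(j₁+j₂−J) = (−1)^1 = −1 forces ⟨j₁m₁;j₂m₂|JM⟩ = −⟨j₂m₂;j₁m₁|JM⟩ = −⟨j₁m₁;j₂m₂|JM⟩ ⇒ the coefficient vanishes identically
Racah sum check: Σ_k collapses to 0 ⇒ CG = 0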